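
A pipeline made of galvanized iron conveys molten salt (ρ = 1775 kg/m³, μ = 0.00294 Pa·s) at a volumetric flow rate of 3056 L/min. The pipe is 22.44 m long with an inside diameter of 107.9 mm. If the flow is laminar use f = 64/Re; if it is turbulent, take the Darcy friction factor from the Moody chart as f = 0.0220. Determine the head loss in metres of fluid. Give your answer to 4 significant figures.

h_f ≈ 7.235 m

Q = 3056 L/min = 3056/60000 = 0.05093 m³/s.
Cross-sectional area A = πD²/4 = π(0.1079)²/4 = 0.009144 m²; mean velocity V = Q/A = 0.05093/0.009144 = 5.57 m/s.
Reynolds number Re = ρVD/μ = 1775 · 5.57 · 0.1079 / 0.00294 = 3.629e+05.
Re > 4000 → turbulent; use the Moody-chart value f = 0.0220.
Darcy-Weisbach: ΔP = f(L/D)(ρV²/2) = 0.022·(22.44/0.1079)·(1775·5.57²/2) = 0.022·208·2.754e+04 = 1.26e+05 Pa.
Head loss h_f = ΔP/(ρg) = 1.26e+05/(1775·9.81) = 7.235 m.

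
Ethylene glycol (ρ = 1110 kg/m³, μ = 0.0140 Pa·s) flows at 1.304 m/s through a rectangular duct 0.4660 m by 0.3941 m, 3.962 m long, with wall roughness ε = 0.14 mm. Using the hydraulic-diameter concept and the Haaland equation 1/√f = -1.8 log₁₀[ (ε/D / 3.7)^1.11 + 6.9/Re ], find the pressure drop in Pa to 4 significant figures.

ΔP ≈ 194.7 Pa

Hydraulic diameter D_h = 4A/P = 4·(0.466·0.3941)/(2·(0.466+0.3941)) = 0.7346/1.72 = 0.427 m.
Re = ρVD_h/μ = 1110·1.304·0.427/0.014 = 4.415e+04.
ε/D_h = 0.00014/0.427 = 0.000328; Haaland gives 1/√f = -1.8 log₁₀[3.17e-05+0.000156] = 6.706, so f = 0.02223.
ΔP = f(L/D_h)(ρV²/2) = 0.02223·3.962/0.427·943.7 = 194.7 Pa.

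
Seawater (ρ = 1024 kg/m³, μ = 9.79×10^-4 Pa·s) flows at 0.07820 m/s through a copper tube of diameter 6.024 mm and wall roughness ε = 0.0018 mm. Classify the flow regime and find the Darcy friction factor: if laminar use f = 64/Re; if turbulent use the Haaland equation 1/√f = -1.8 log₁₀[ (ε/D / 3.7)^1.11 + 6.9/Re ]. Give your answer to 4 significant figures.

Re = ρVD/μ = 1024·0.0782·0.006024/0.000979 = 492.7.
Re < 2300 → laminar, so f = 64/Re = 0.1299 (roughness is irrelevant in laminar flow).

f ≈ 0.1299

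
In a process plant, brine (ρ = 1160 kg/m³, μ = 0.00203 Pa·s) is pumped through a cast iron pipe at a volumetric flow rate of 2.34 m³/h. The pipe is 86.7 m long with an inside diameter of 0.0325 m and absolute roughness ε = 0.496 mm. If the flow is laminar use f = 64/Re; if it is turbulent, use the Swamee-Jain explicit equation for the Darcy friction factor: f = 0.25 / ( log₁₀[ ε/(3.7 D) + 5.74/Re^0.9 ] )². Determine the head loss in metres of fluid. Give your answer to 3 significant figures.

h_f ≈ 3.99 m

Q = 2.34 m³/h = 2.34/3600 = 0.00065 m³/s.
Cross-sectional area A = πD²/4 = π(0.0325)²/4 = 0.0008296 m²; mean velocity V = Q/A = 0.00065/0.0008296 = 0.7835 m/s.
Reynolds number Re = ρVD/μ = 1160 · 0.7835 · 0.0325 / 0.00203 = 1.455e+04.
Re > 4000 → turbulent. Relative roughness ε/D = 0.000496/0.0325 = 0.0153. Swamee-Jain: f = 0.25/(log₁₀[0.0153/3.7 + 5.74/1.455e+04^0.9])² = 0.25/(log₁₀[0.00412 + 0.00103])² = 0.25/(-2.288)² = 0.04776.
Darcy-Weisbach: ΔP = f(L/D)(ρV²/2) = 0.04776·(86.7/0.0325)·(1160·0.7835²/2) = 0.04776·2668·356.1 = 4.537e+04 Pa.
Head loss h_f = ΔP/(ρg) = 4.537e+04/(1160·9.81) = 3.99 m.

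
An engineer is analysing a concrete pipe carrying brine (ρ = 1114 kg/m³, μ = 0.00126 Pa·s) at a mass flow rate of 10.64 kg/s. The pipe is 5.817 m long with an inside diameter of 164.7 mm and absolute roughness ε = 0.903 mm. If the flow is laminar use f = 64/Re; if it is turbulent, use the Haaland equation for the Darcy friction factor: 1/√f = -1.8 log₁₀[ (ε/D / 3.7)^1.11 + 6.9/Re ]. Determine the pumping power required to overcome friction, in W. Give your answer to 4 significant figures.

P ≈ 1.228 W

A = πD²/4 = π(0.1647)²/4 = 0.0213 m²; mean velocity V = ṁ/(ρA) = 10.64/(1114 · 0.0213) = 0.4483 m/s.
Reynolds number Re = ρVD/μ = 1114 · 0.4483 · 0.1647 / 0.00126 = 6.528e+04.
Re > 4000 → turbulent. Relative roughness ε/D = 0.000903/0.1647 = 0.00548. Haaland: 1/√f = -1.8 log₁₀[(0.00548/3.7)^1.11 + 6.9/6.528e+04] = -1.8 log₁₀[0.000724 + 0.000106] = 5.546, so f = 0.03251.
Darcy-Weisbach: ΔP = f(L/D)(ρV²/2) = 0.03251·(5.817/0.1647)·(1114·0.4483²/2) = 0.03251·35.32·111.9 = 128.5 Pa.
Q = ṁ/ρ = 10.64/1114 = 0.009551 m³/s.
Pumping power P = QΔP = 0.009551·128.5 = 1.2277 W = 1.228 W.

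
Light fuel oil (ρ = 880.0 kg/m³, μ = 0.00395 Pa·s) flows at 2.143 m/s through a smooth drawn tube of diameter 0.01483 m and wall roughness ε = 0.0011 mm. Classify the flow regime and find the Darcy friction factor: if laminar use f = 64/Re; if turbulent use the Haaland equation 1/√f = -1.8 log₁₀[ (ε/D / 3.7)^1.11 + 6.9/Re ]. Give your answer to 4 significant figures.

f ≈ 0.03410

Re = ρVD/μ = 880·2.143·0.01483/0.00395 = 7080.
Re > 4000 → turbulent. ε/D = 1.1e-06/0.01483 = 7.42e-05; Haaland: 1/√f = -1.8 log₁₀[6.1e-06 + 0.000975] = 5.415, so f = 0.0341.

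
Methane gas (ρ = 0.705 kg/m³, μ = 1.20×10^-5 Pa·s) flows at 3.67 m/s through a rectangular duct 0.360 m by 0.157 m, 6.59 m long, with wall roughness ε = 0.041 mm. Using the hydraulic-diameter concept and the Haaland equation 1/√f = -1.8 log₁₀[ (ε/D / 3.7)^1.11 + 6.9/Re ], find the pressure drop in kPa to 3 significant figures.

ΔP ≈ 0.00308 kPa

Hydraulic diameter D_h = 4A/P = 4·(0.36·0.157)/(2·(0.36+0.157)) = 0.2261/1.034 = 0.2186 m.
Re = ρVD_h/μ = 0.705·3.67·0.2186/1.2e-05 = 4.714e+04.
ε/D_h = 4.1e-05/0.2186 = 0.000188; Haaland gives 1/√f = -1.8 log₁₀[1.71e-05+0.000146] = 6.816, so f = 0.02153.
ΔP = f(L/D_h)(ρV²/2) = 0.02153·6.59/0.2186·4.748 = 3.08 Pa.
ΔP = 0.00308 kPa.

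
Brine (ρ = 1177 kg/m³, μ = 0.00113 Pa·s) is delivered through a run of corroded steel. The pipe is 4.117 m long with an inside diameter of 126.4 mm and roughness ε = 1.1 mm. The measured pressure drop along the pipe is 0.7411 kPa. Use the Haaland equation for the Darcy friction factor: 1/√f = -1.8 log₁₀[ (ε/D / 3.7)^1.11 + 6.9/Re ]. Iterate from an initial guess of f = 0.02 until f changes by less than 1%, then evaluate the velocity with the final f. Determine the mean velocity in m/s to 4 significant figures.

Rearranging Darcy-Weisbach: V = √(2·ΔP·D/(f·L·ρ)). With ε/D = 0.0011/0.1264 = 0.0087, iterate starting from f = 0.02:
  f = 0.02 → V = √(2·741.1·0.1264/(0.02·4.117·1177)) = 1.39 m/s; Re = ρVD/μ = 1.831e+05; f → 0.03659
  f = 0.03659 → V = 1.028 m/s; Re = 1.353e+05; f → 0.03671
Converged (Δf/f < 1%). With the final f = 0.03671: V = √(2·741.1·0.1264/(0.03671·4.117·1177)) = 1.026 m/s.

V ≈ 1.026 m/s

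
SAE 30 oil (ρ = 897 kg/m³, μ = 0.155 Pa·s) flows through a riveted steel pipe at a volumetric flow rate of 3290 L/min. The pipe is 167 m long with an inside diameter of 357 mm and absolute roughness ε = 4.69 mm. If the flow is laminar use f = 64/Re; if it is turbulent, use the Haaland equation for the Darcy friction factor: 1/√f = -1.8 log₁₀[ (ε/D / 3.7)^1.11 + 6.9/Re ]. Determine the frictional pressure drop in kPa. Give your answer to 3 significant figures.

ΔP ≈ 3.56 kPa

Q = 3290 L/min = 3290/60000 = 0.05483 m³/s.
Cross-sectional area A = πD²/4 = π(0.357)²/4 = 0.1001 m²; mean velocity V = Q/A = 0.05483/0.1001 = 0.5478 m/s.
Reynolds number Re = ρVD/μ = 897 · 0.5478 · 0.357 / 0.155 = 1132.
Re < 2300 → laminar flow, so f = 64/Re = 64/1132 = 0.05655 (the turbulent correlation is not needed).
Darcy-Weisbach: ΔP = f(L/D)(ρV²/2) = 0.05655·(167/0.357)·(897·0.5478²/2) = 0.05655·467.8·134.6 = 3560 Pa.
ΔP = 3560 Pa = 3.56 kPa.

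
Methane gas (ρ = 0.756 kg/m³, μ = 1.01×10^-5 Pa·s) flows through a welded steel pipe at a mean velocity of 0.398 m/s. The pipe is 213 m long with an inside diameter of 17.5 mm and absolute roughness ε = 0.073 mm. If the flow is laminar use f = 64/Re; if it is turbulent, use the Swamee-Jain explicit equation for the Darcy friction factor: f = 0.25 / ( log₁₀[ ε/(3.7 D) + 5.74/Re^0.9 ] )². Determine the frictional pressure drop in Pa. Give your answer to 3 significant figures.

Reynolds number Re = ρVD/μ = 0.756 · 0.398 · 0.0175 / 1.01e-05 = 521.3.
Re < 2300 → laminar flow, so f = 64/Re = 64/521.3 = 0.1228 (the turbulent correlation is not needed).
Darcy-Weisbach: ΔP = f(L/D)(ρV²/2) = 0.1228·(213/0.0175)·(0.756·0.398²/2) = 0.1228·1.217e+04·0.05988 = 89.47 Pa.

ΔP ≈ 89.5 Pa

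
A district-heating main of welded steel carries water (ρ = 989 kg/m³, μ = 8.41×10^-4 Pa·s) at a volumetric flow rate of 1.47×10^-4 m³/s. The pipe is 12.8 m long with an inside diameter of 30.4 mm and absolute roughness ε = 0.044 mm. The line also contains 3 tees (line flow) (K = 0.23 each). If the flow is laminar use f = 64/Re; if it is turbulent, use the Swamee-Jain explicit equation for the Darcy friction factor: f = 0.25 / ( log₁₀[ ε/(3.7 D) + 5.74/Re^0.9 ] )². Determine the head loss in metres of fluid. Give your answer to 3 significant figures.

h_f ≈ 0.0331 m

Cross-sectional area A = πD²/4 = π(0.0304)²/4 = 0.0007258 m²; mean velocity V = Q/A = 0.000147/0.0007258 = 0.2025 m/s.
Reynolds number Re = ρVD/μ = 989 · 0.2025 · 0.0304 / 0.000841 = 7240.
Re > 4000 → turbulent. Relative roughness ε/D = 4.4e-05/0.0304 = 0.00145. Swamee-Jain: f = 0.25/(log₁₀[0.00145/3.7 + 5.74/7240^0.9])² = 0.25/(log₁₀[0.000391 + 0.00193])² = 0.25/(-2.635)² = 0.03602.
Total minor-loss coefficient ΣK = 3·0.23 = 0.69.
ΔP = [f·L/D + ΣK]·(ρV²/2) = [0.03602·12.8/0.0304 + 0.69]·(989·0.2025²/2) = [15.16 + 0.69]·20.28 = 321.6 Pa.
Head loss h_f = ΔP/(ρg) = 321.6/(989·9.81) = 0.0331 m.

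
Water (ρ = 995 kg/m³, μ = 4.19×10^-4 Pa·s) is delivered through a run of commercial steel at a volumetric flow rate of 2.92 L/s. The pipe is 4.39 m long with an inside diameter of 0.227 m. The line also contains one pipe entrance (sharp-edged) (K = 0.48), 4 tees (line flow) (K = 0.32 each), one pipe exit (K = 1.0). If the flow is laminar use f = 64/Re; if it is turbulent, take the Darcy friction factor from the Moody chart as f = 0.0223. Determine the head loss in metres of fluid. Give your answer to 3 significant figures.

Q = 2.92 L/s = 2.92/1000 = 0.00292 m³/s.
Cross-sectional area A = πD²/4 = π(0.227)²/4 = 0.04047 m²; mean velocity V = Q/A = 0.00292/0.04047 = 0.07215 m/s.
Reynolds number Re = ρVD/μ = 995 · 0.07215 · 0.227 / 0.000419 = 3.889e+04.
Re > 4000 → turbulent; use the Moody-chart value f = 0.0223.
Total minor-loss coefficient ΣK = 1·0.48 + 4·0.32 + 1·1 = 2.76.
ΔP = [f·L/D + ΣK]·(ρV²/2) = [0.0223·4.39/0.227 + 2.76]·(995·0.07215²/2) = [0.4313 + 2.76]·2.59 = 8.265 Pa.
Head loss h_f = ΔP/(ρg) = 8.265/(995·9.81) = 8.47×10^-4 m.

h_f ≈ 8.47×10^-4 m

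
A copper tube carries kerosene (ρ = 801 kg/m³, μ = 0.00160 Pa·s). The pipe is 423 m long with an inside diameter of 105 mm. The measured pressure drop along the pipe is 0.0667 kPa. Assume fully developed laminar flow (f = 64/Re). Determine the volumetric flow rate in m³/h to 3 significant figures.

Q ≈ 1.06 m³/h

For laminar flow, f = 64/Re with Re = ρVD/μ, so Darcy-Weisbach reduces to ΔP = 32μLV/D². Solving for V: V = ΔP·D²/(32μL) = 66.7·(0.105)²/(32·0.0016·423) = 0.03395 m/s.
Check: Re = ρVD/μ = 801·0.03395·0.105/0.0016 = 1785 < 2300, so the laminar assumption holds.
Q = V·A = 0.03395·(π/4·0.105²) = 0.000294 m³/s = 1.06 m³/h.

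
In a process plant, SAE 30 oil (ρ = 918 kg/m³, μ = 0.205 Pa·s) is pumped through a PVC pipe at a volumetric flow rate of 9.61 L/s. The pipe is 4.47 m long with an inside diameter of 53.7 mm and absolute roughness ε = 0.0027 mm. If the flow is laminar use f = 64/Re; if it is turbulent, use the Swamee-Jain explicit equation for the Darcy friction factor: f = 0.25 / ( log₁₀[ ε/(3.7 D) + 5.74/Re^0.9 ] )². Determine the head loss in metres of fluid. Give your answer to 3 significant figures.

Q = 9.61 L/s = 9.61/1000 = 0.00961 m³/s.
Cross-sectional area A = πD²/4 = π(0.0537)²/4 = 0.002265 m²; mean velocity V = Q/A = 0.00961/0.002265 = 4.243 m/s.
Reynolds number Re = ρVD/μ = 918 · 4.243 · 0.0537 / 0.205 = 1020.
Re < 2300 → laminar flow, so f = 64/Re = 64/1020 = 0.06272 (the turbulent correlation is not needed).
Darcy-Weisbach: ΔP = f(L/D)(ρV²/2) = 0.06272·(4.47/0.0537)·(918·4.243²/2) = 0.06272·83.24·8264 = 4.315e+04 Pa.
Head loss h_f = ΔP/(ρg) = 4.315e+04/(918·9.81) = 4.79 m.

h_f ≈ 4.79 m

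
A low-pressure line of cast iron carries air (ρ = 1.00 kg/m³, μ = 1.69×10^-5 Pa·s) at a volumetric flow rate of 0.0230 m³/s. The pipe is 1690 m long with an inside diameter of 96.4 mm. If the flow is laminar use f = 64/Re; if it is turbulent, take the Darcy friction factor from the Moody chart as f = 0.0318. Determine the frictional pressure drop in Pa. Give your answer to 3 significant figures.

Cross-sectional area A = πD²/4 = π(0.0964)²/4 = 0.007299 m²; mean velocity V = Q/A = 0.023/0.007299 = 3.151 m/s.
Reynolds number Re = ρVD/μ = 1 · 3.151 · 0.0964 / 1.69e-05 = 1.798e+04.
Re > 4000 → turbulent; use the Moody-chart value f = 0.0318.
Darcy-Weisbach: ΔP = f(L/D)(ρV²/2) = 0.0318·(1690/0.0964)·(1·3.151²/2) = 0.0318·1.753e+04·4.965 = 2768 Pa.

ΔP ≈ 2770 Pa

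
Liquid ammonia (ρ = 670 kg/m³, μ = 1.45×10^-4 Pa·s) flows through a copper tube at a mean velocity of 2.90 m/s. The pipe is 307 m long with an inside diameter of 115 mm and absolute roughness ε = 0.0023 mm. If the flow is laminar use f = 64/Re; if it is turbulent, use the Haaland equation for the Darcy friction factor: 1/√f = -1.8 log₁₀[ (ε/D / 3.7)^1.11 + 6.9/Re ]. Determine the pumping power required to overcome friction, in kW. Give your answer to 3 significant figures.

P ≈ 2.56 kW

Reynolds number Re = ρVD/μ = 670 · 2.9 · 0.115 / 0.000145 = 1.541e+06.
Re > 4000 → turbulent. Relative roughness ε/D = 2.3e-06/0.115 = 2e-05. Haaland: 1/√f = -1.8 log₁₀[(2e-05/3.7)^1.11 + 6.9/1.541e+06] = -1.8 log₁₀[1.42e-06 + 4.48e-06] = 9.412, so f = 0.01129.
Darcy-Weisbach: ΔP = f(L/D)(ρV²/2) = 0.01129·(307/0.115)·(670·2.9²/2) = 0.01129·2670·2817 = 8.49e+04 Pa.
Q = V·A = 2.9·0.01039 = 0.03012 m³/s.
Pumping power P = QΔP = 0.03012·8.49e+04 = 2557 W = 2.56 kW.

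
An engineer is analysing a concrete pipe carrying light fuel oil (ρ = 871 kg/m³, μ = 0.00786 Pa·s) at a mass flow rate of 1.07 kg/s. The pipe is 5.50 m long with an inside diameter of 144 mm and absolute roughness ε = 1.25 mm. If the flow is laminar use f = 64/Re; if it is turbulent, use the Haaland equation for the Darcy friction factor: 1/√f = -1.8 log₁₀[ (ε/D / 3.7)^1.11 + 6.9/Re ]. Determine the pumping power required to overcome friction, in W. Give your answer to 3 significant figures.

P ≈ 0.00618 W

A = πD²/4 = π(0.144)²/4 = 0.01629 m²; mean velocity V = ṁ/(ρA) = 1.07/(871 · 0.01629) = 0.07543 m/s.
Reynolds number Re = ρVD/μ = 871 · 0.07543 · 0.144 / 0.00786 = 1204.
Re < 2300 → laminar flow, so f = 64/Re = 64/1204 = 0.05317 (the turbulent correlation is not needed).
Darcy-Weisbach: ΔP = f(L/D)(ρV²/2) = 0.05317·(5.5/0.144)·(871·0.07543²/2) = 0.05317·38.19·2.478 = 5.032 Pa.
Q = ṁ/ρ = 1.07/871 = 0.001228 m³/s.
Pumping power P = QΔP = 0.001228·5.032 = 0.006182 W = 0.00618 W.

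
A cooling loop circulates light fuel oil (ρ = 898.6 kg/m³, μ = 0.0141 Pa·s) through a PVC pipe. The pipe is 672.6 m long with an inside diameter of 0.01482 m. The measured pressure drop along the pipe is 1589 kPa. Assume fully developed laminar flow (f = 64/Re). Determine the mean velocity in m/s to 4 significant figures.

V ≈ 1.150 m/s

For laminar flow, f = 64/Re with Re = ρVD/μ, so Darcy-Weisbach reduces to ΔP = 32μLV/D². Solving for V: V = ΔP·D²/(32μL) = 1.589e+06·(0.01482)²/(32·0.0141·672.6) = 1.15 m/s.
Check: Re = ρVD/μ = 898.6·1.15·0.01482/0.0141 = 1086 < 2300, so the laminar assumption holds.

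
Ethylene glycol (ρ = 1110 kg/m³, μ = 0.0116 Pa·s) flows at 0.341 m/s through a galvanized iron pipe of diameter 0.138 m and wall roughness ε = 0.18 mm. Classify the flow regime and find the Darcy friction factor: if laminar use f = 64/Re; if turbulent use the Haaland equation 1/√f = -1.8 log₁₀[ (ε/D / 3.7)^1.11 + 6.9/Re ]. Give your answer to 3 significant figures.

Re = ρVD/μ = 1110·0.341·0.138/0.0116 = 4503.
Re > 4000 → turbulent. ε/D = 0.00018/0.138 = 0.0013; Haaland: 1/√f = -1.8 log₁₀[0.000147 + 0.00153] = 4.995, so f = 0.04008.

f ≈ 0.0401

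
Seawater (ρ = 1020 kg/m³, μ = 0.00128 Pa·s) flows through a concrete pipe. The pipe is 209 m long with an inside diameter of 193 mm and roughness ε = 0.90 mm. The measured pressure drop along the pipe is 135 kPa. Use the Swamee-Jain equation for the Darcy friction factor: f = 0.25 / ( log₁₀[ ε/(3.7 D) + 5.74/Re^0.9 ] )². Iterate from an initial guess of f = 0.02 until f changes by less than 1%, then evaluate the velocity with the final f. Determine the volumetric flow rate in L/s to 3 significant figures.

Q ≈ 83.4 L/s

Rearranging Darcy-Weisbach: V = √(2·ΔP·D/(f·L·ρ)). With ε/D = 0.0009/0.193 = 0.00466, iterate starting from f = 0.02:
  f = 0.02 → V = √(2·1.35e+05·0.193/(0.02·209·1020)) = 3.496 m/s; Re = ρVD/μ = 5.377e+05; f → 0.03002
  f = 0.03002 → V = 2.854 m/s; Re = 4.389e+05; f → 0.03007
Converged (Δf/f < 1%). With the final f = 0.03007: V = √(2·1.35e+05·0.193/(0.03007·209·1020)) = 2.851 m/s.
Q = V·A = 2.851·(π/4·0.193²) = 0.08341 m³/s = 83.4 L/s.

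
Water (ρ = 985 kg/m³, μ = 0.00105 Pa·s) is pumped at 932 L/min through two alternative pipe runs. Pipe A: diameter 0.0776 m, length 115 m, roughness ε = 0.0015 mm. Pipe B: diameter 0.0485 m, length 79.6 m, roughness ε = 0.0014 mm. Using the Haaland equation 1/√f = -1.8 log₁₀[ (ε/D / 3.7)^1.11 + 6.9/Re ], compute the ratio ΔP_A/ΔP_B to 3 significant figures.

ΔP_A/ΔP_B ≈ 0.149

Pipe A: V = Q/A = 0.01553/0.004729 = 3.284 m/s; Re = 2.391e+05; ε/D = 1.93e-05; Haaland → f = 0.01511; ΔP_A = f(L/D)(ρV²/2) = 1.19e+05 Pa.
Pipe B: V = Q/A = 0.01553/0.001847 = 8.408 m/s; Re = 3.825e+05; ε/D = 2.89e-05; Haaland → f = 0.014; ΔP_B = f(L/D)(ρV²/2) = 8e+05 Pa.
ΔP_A/ΔP_B = 1.19e+05/8e+05 = 0.149.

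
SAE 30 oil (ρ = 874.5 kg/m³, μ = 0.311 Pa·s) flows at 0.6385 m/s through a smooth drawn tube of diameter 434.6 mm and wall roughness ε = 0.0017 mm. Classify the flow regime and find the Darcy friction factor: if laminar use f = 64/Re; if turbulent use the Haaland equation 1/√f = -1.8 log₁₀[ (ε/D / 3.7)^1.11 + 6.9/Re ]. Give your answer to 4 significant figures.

Re = ρVD/μ = 874.5·0.6385·0.4346/0.311 = 780.3.
Re < 2300 → laminar, so f = 64/Re = 0.08202 (roughness is irrelevant in laminar flow).

f ≈ 0.08202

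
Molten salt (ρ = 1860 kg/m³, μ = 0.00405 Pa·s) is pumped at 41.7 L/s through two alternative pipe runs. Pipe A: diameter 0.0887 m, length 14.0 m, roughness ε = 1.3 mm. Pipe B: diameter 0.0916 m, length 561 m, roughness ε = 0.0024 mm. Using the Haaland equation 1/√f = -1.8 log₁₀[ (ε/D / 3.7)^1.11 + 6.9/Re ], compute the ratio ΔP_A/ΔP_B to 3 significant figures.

Pipe A: V = Q/A = 0.0417/0.006179 = 6.748 m/s; Re = 2.749e+05; ε/D = 0.0147; Haaland → f = 0.04357; ΔP_A = f(L/D)(ρV²/2) = 2.913e+05 Pa.
Pipe B: V = Q/A = 0.0417/0.00659 = 6.328 m/s; Re = 2.662e+05; ε/D = 2.62e-05; Haaland → f = 0.01487; ΔP_B = f(L/D)(ρV²/2) = 3.392e+06 Pa.
ΔP_A/ΔP_B = 2.913e+05/3.392e+06 = 0.0859.

ΔP_A/ΔP_B ≈ 0.0859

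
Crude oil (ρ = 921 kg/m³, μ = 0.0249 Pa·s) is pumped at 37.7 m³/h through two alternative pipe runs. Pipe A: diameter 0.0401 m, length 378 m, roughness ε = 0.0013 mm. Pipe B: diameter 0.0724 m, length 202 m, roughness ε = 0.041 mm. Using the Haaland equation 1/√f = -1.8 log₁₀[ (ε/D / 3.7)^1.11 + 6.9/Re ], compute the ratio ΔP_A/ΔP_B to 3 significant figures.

Pipe A: V = Q/A = 0.01047/0.001263 = 8.292 m/s; Re = 1.23e+04; ε/D = 3.24e-05; Haaland → f = 0.02924; ΔP_A = f(L/D)(ρV²/2) = 8.726e+06 Pa.
Pipe B: V = Q/A = 0.01047/0.004117 = 2.544 m/s; Re = 6812; ε/D = 0.000566; Haaland → f = 0.03499; ΔP_B = f(L/D)(ρV²/2) = 2.909e+05 Pa.
ΔP_A/ΔP_B = 8.726e+06/2.909e+05 = 30.0.

ΔP_A/ΔP_B ≈ 30.0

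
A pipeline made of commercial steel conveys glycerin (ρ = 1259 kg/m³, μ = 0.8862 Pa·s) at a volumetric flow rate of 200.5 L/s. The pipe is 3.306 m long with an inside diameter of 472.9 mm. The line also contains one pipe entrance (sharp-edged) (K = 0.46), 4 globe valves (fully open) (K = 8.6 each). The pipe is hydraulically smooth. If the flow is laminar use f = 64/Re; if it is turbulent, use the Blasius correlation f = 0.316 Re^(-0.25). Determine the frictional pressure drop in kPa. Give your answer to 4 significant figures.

Q = 200.5 L/s = 200.5/1000 = 0.2005 m³/s.
Cross-sectional area A = πD²/4 = π(0.4729)²/4 = 0.1756 m²; mean velocity V = Q/A = 0.2005/0.1756 = 1.142 m/s.
Reynolds number Re = ρVD/μ = 1259 · 1.142 · 0.4729 / 0.886 = 766.9.
Re < 2300 → laminar flow, so f = 64/Re = 64/766.9 = 0.08345 (the turbulent correlation is not needed).
Total minor-loss coefficient ΣK = 1·0.46 + 4·8.6 = 34.9.
ΔP = [f·L/D + ΣK]·(ρV²/2) = [0.08345·3.306/0.4729 + 34.9]·(1259·1.142²/2) = [0.5834 + 34.9]·820.3 = 2.907e+04 Pa.
ΔP = 2.907e+04 Pa = 29.07 kPa.

ΔP ≈ 29.07 kPa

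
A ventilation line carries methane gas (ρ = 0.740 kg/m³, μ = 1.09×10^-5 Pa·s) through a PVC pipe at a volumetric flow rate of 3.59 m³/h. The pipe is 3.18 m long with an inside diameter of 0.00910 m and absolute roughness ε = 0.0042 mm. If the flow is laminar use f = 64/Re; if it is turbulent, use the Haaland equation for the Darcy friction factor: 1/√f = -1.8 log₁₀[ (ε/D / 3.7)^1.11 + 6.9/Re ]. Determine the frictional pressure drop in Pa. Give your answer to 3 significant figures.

ΔP ≈ 969 Pa

Q = 3.59 m³/h = 3.59/3600 = 0.0009972 m³/s.
Cross-sectional area A = πD²/4 = π(0.0091)²/4 = 6.504e-05 m²; mean velocity V = Q/A = 0.0009972/6.504e-05 = 15.33 m/s.
Reynolds number Re = ρVD/μ = 0.74 · 15.33 · 0.0091 / 1.09e-05 = 9473.
Re > 4000 → turbulent. Relative roughness ε/D = 4.2e-06/0.0091 = 0.000462. Haaland: 1/√f = -1.8 log₁₀[(0.000462/3.7)^1.11 + 6.9/9473] = -1.8 log₁₀[4.64e-05 + 0.000728] = 5.599, so f = 0.03189.
Darcy-Weisbach: ΔP = f(L/D)(ρV²/2) = 0.03189·(3.18/0.0091)·(0.74·15.33²/2) = 0.03189·349.5·86.98 = 969.5 Pa.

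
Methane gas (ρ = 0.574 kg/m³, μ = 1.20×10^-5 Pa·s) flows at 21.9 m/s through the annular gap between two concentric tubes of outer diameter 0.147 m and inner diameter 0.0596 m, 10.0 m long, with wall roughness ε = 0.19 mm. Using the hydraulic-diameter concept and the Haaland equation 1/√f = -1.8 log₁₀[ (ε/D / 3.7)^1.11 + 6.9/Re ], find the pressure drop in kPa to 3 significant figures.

Hydraulic diameter D_h = 4A/P = D_o - D_i = 0.147 - 0.0596 = 0.0874 m.
Re = ρVD_h/μ = 0.574·21.9·0.0874/1.2e-05 = 9.156e+04.
ε/D_h = 0.00019/0.0874 = 0.00217; Haaland gives 1/√f = -1.8 log₁₀[0.000259+7.54e-05] = 6.256, so f = 0.02555.
ΔP = f(L/D_h)(ρV²/2) = 0.02555·10/0.0874·137.6 = 402.4 Pa.
ΔP = 0.402 kPa.

ΔP ≈ 0.402 kPa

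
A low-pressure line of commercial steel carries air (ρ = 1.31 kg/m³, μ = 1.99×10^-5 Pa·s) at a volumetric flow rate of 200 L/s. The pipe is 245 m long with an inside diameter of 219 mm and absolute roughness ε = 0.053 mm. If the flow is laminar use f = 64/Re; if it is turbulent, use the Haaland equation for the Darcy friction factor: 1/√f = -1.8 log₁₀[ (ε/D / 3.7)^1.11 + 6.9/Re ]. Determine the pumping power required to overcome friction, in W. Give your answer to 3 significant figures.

Q = 200 L/s = 200/1000 = 0.2 m³/s.
Cross-sectional area A = πD²/4 = π(0.219)²/4 = 0.03767 m²; mean velocity V = Q/A = 0.2/0.03767 = 5.309 m/s.
Reynolds number Re = ρVD/μ = 1.31 · 5.309 · 0.219 / 1.99e-05 = 7.654e+04.
Re > 4000 → turbulent. Relative roughness ε/D = 5.3e-05/0.219 = 0.000242. Haaland: 1/√f = -1.8 log₁₀[(0.000242/3.7)^1.11 + 6.9/7.654e+04] = -1.8 log₁₀[2.27e-05 + 9.01e-05] = 7.106, so f = 0.01981.
Darcy-Weisbach: ΔP = f(L/D)(ρV²/2) = 0.01981·(245/0.219)·(1.31·5.309²/2) = 0.01981·1119·18.46 = 409.1 Pa.
Pumping power P = QΔP = 0.2·409.1 = 81.82 W = 81.8 W.

P ≈ 81.8 W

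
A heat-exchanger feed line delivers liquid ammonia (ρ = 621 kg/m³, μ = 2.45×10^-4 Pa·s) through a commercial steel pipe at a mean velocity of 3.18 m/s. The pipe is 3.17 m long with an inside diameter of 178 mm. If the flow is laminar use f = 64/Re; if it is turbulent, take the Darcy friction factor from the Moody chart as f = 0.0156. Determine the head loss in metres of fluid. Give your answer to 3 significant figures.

Reynolds number Re = ρVD/μ = 621 · 3.18 · 0.178 / 0.000245 = 1.435e+06.
Re > 4000 → turbulent; use the Moody-chart value f = 0.0156.
Darcy-Weisbach: ΔP = f(L/D)(ρV²/2) = 0.0156·(3.17/0.178)·(621·3.18²/2) = 0.0156·17.81·3140 = 872.3 Pa.
Head loss h_f = ΔP/(ρg) = 872.3/(621·9.81) = 0.143 m.

h_f ≈ 0.143 m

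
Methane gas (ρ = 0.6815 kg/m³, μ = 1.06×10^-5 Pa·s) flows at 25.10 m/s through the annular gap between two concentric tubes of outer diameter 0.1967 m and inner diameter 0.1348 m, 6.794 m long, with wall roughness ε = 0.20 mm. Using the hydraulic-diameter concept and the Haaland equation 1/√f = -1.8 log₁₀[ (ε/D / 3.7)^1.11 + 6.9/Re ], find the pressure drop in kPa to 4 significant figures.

Hydraulic diameter D_h = 4A/P = D_o - D_i = 0.1967 - 0.1348 = 0.0619 m.
Re = ρVD_h/μ = 0.6815·25.1·0.0619/1.06e-05 = 9.989e+04.
ε/D_h = 0.0002/0.0619 = 0.00323; Haaland gives 1/√f = -1.8 log₁₀[0.000402+6.91e-05] = 5.988, so f = 0.02789.
ΔP = f(L/D_h)(ρV²/2) = 0.02789·6.794/0.0619·214.7 = 657.2 Pa.
ΔP = 0.6572 kPa.

ΔP ≈ 0.6572 kPa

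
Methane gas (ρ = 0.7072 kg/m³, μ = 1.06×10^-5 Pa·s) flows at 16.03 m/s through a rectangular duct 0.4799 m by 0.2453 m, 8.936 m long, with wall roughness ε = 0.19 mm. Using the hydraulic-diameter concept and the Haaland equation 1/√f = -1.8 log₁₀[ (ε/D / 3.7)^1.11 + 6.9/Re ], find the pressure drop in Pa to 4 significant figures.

Hydraulic diameter D_h = 4A/P = 4·(0.4799·0.2453)/(2·(0.4799+0.2453)) = 0.4709/1.45 = 0.3247 m.
Re = ρVD_h/μ = 0.7072·16.03·0.3247/1.06e-05 = 3.472e+05.
ε/D_h = 0.00019/0.3247 = 0.000585; Haaland gives 1/√f = -1.8 log₁₀[6.04e-05+1.99e-05] = 7.372, so f = 0.0184.
ΔP = f(L/D_h)(ρV²/2) = 0.0184·8.936/0.3247·90.86 = 46.02 Pa.

ΔP ≈ 46.02 Pa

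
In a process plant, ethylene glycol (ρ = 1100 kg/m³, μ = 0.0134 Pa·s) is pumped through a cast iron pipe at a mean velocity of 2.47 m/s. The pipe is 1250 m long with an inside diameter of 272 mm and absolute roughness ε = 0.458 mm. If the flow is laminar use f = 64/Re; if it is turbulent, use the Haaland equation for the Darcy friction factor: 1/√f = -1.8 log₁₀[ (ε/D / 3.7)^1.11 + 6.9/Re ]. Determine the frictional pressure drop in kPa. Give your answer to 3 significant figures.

ΔP ≈ 390 kPa

Reynolds number Re = ρVD/μ = 1100 · 2.47 · 0.272 / 0.0134 = 5.515e+04.
Re > 4000 → turbulent. Relative roughness ε/D = 0.000458/0.272 = 0.00168. Haaland: 1/√f = -1.8 log₁₀[(0.00168/3.7)^1.11 + 6.9/5.515e+04] = -1.8 log₁₀[0.000195 + 0.000125] = 6.29, so f = 0.02528.
Darcy-Weisbach: ΔP = f(L/D)(ρV²/2) = 0.02528·(1250/0.272)·(1100·2.47²/2) = 0.02528·4596·3355 = 3.898e+05 Pa.
ΔP = 3.898e+05 Pa = 390 kPa.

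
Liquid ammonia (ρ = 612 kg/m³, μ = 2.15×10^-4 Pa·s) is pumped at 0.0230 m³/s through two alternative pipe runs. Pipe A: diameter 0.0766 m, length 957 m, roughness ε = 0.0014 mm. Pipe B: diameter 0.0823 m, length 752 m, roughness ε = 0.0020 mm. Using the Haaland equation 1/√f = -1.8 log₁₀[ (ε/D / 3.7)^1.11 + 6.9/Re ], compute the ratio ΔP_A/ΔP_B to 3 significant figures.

Pipe A: V = Q/A = 0.023/0.004608 = 4.991 m/s; Re = 1.088e+06; ε/D = 1.83e-05; Haaland → f = 0.01179; ΔP_A = f(L/D)(ρV²/2) = 1.122e+06 Pa.
Pipe B: V = Q/A = 0.023/0.00532 = 4.324 m/s; Re = 1.013e+06; ε/D = 2.43e-05; Haaland → f = 0.01202; ΔP_B = f(L/D)(ρV²/2) = 6.284e+05 Pa.
ΔP_A/ΔP_B = 1.122e+06/6.284e+05 = 1.79.

ΔP_A/ΔP_B ≈ 1.79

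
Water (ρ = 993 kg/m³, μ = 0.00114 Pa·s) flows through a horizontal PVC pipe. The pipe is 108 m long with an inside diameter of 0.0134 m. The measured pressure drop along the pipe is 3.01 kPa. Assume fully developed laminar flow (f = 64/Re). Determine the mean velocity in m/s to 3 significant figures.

For laminar flow, f = 64/Re with Re = ρVD/μ, so Darcy-Weisbach reduces to ΔP = 32μLV/D². Solving for V: V = ΔP·D²/(32μL) = 3010·(0.0134)²/(32·0.00114·108) = 0.1372 m/s.
Check: Re = ρVD/μ = 993·0.1372·0.0134/0.00114 = 1601 < 2300, so the laminar assumption holds.

V ≈ 0.137 m/s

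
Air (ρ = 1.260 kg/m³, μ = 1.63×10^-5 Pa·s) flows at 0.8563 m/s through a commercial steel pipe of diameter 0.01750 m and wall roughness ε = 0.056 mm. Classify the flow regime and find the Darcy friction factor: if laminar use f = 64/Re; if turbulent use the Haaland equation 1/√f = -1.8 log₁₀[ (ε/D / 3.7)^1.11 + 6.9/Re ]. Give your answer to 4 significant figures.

f ≈ 0.05525

Re = ρVD/μ = 1.26·0.8563·0.0175/1.63e-05 = 1158.
Re < 2300 → laminar, so f = 64/Re = 0.05525 (roughness is irrelevant in laminar flow).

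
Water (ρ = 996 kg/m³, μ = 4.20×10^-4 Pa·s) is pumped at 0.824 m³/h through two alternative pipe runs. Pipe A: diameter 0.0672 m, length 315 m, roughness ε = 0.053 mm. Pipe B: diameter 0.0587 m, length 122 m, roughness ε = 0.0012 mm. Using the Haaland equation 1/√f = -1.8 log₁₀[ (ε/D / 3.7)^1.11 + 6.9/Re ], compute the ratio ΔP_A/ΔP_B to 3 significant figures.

Pipe A: V = Q/A = 0.0002289/0.003547 = 0.06454 m/s; Re = 1.028e+04; ε/D = 0.000789; Haaland → f = 0.03167; ΔP_A = f(L/D)(ρV²/2) = 307.9 Pa.
Pipe B: V = Q/A = 0.0002289/0.002706 = 0.08458 m/s; Re = 1.177e+04; ε/D = 2.04e-05; Haaland → f = 0.02957; ΔP_B = f(L/D)(ρV²/2) = 218.9 Pa.
ΔP_A/ΔP_B = 307.9/218.9 = 1.41.

ΔP_A/ΔP_B ≈ 1.41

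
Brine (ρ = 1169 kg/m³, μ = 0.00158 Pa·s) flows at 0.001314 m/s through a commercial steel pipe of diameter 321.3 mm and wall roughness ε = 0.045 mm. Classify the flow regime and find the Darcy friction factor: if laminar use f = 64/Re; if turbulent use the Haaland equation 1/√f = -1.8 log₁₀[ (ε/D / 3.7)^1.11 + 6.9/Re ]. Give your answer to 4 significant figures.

f ≈ 0.2049

Re = ρVD/μ = 1169·0.001314·0.3213/0.00158 = 312.4.
Re < 2300 → laminar, so f = 64/Re = 0.2049 (roughness is irrelevant in laminar flow).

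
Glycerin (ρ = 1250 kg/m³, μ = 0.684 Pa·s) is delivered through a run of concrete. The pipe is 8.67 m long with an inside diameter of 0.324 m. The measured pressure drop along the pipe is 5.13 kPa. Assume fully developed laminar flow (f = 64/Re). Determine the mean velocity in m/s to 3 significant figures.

For laminar flow, f = 64/Re with Re = ρVD/μ, so Darcy-Weisbach reduces to ΔP = 32μLV/D². Solving for V: V = ΔP·D²/(32μL) = 5130·(0.324)²/(32·0.684·8.67) = 2.838 m/s.
Check: Re = ρVD/μ = 1250·2.838·0.324/0.684 = 1680 < 2300, so the laminar assumption holds.

V ≈ 2.84 m/s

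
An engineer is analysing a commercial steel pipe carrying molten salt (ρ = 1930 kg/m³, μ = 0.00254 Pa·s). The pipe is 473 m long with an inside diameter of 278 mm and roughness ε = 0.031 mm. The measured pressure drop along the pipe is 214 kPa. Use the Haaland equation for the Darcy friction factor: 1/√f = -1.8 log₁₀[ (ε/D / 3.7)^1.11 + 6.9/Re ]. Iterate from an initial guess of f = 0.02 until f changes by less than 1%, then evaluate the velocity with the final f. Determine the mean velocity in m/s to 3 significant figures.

V ≈ 3.05 m/s

Rearranging Darcy-Weisbach: V = √(2·ΔP·D/(f·L·ρ)). With ε/D = 3.1e-05/0.278 = 0.000112, iterate starting from f = 0.02:
  f = 0.02 → V = √(2·2.14e+05·0.278/(0.02·473·1930)) = 2.553 m/s; Re = ρVD/μ = 5.392e+05; f → 0.01427
  f = 0.01427 → V = 3.022 m/s; Re = 6.383e+05; f → 0.01403
  f = 0.01403 → V = 3.048 m/s; Re = 6.438e+05; f → 0.01402
Converged (Δf/f < 1%). With the final f = 0.01402: V = √(2·2.14e+05·0.278/(0.01402·473·1930)) = 3.049 m/s.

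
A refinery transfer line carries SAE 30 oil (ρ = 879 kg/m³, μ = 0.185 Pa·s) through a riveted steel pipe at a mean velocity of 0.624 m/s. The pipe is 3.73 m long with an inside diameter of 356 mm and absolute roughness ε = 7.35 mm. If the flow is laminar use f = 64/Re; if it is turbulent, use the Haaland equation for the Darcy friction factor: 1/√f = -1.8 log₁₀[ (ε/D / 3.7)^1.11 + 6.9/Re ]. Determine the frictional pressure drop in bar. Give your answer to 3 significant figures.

ΔP ≈ 0.00109 bar

Reynolds number Re = ρVD/μ = 879 · 0.624 · 0.356 / 0.185 = 1055.
Re < 2300 → laminar flow, so f = 64/Re = 64/1055 = 0.06064 (the turbulent correlation is not needed).
Darcy-Weisbach: ΔP = f(L/D)(ρV²/2) = 0.06064·(3.73/0.356)·(879·0.624²/2) = 0.06064·10.48·171.1 = 108.7 Pa.
ΔP = 108.7 Pa = 0.00109 bar.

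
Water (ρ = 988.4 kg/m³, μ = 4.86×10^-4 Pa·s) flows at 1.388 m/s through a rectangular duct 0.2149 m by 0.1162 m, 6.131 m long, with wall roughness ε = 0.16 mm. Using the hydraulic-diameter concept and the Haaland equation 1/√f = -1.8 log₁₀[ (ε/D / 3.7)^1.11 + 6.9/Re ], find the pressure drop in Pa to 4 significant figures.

Hydraulic diameter D_h = 4A/P = 4·(0.2149·0.1162)/(2·(0.2149+0.1162)) = 0.09989/0.6622 = 0.1508 m.
Re = ρVD_h/μ = 988.4·1.388·0.1508/0.000486 = 4.258e+05.
ε/D_h = 0.00016/0.1508 = 0.00106; Haaland gives 1/√f = -1.8 log₁₀[0.000117+1.62e-05] = 6.977, so f = 0.02055.
ΔP = f(L/D_h)(ρV²/2) = 0.02055·6.131/0.1508·952.1 = 795.1 Pa.

ΔP ≈ 795.1 Pa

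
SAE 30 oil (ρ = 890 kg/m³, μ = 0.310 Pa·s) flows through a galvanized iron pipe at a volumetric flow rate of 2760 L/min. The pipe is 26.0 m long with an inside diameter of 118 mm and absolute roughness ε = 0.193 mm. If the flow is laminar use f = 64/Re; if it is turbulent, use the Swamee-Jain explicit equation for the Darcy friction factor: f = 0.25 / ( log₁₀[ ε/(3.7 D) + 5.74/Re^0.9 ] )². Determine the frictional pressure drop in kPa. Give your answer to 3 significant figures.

ΔP ≈ 77.9 kPa

Q = 2760 L/min = 2760/60000 = 0.046 m³/s.
Cross-sectional area A = πD²/4 = π(0.118)²/4 = 0.01094 m²; mean velocity V = Q/A = 0.046/0.01094 = 4.206 m/s.
Reynolds number Re = ρVD/μ = 890 · 4.206 · 0.118 / 0.31 = 1425.
Re < 2300 → laminar flow, so f = 64/Re = 64/1425 = 0.04491 (the turbulent correlation is not needed).
Darcy-Weisbach: ΔP = f(L/D)(ρV²/2) = 0.04491·(26/0.118)·(890·4.206²/2) = 0.04491·220.3·7874 = 7.792e+04 Pa.
ΔP = 7.792e+04 Pa = 77.9 kPa.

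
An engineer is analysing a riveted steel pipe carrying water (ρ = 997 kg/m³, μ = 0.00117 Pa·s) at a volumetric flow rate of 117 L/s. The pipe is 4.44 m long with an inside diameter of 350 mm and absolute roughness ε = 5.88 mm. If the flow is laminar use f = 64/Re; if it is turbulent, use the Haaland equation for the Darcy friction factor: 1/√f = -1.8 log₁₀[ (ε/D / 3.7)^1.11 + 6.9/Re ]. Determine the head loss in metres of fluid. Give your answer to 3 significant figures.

Q = 117 L/s = 117/1000 = 0.117 m³/s.
Cross-sectional area A = πD²/4 = π(0.35)²/4 = 0.09621 m²; mean velocity V = Q/A = 0.117/0.09621 = 1.216 m/s.
Reynolds number Re = ρVD/μ = 997 · 1.216 · 0.35 / 0.00117 = 3.627e+05.
Re > 4000 → turbulent. Relative roughness ε/D = 0.00588/0.35 = 0.0168. Haaland: 1/√f = -1.8 log₁₀[(0.0168/3.7)^1.11 + 6.9/3.627e+05] = -1.8 log₁₀[0.00251 + 1.9e-05] = 4.675, so f = 0.04575.
Darcy-Weisbach: ΔP = f(L/D)(ρV²/2) = 0.04575·(4.44/0.35)·(997·1.216²/2) = 0.04575·12.69·737.2 = 427.9 Pa.
Head loss h_f = ΔP/(ρg) = 427.9/(997·9.81) = 0.0437 m.

h_f ≈ 0.0437 m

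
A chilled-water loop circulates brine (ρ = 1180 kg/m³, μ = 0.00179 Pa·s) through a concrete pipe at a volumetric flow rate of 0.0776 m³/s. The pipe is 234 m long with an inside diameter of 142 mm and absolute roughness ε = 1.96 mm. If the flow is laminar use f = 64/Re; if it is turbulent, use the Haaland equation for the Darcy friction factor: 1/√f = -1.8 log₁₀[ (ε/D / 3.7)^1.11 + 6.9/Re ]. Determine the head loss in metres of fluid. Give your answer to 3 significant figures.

Cross-sectional area A = πD²/4 = π(0.142)²/4 = 0.01584 m²; mean velocity V = Q/A = 0.0776/0.01584 = 4.9 m/s.
Reynolds number Re = ρVD/μ = 1180 · 4.9 · 0.142 / 0.00179 = 4.587e+05.
Re > 4000 → turbulent. Relative roughness ε/D = 0.00196/0.142 = 0.0138. Haaland: 1/√f = -1.8 log₁₀[(0.0138/3.7)^1.11 + 6.9/4.587e+05] = -1.8 log₁₀[0.00202 + 1.5e-05] = 4.846, so f = 0.04259.
Darcy-Weisbach: ΔP = f(L/D)(ρV²/2) = 0.04259·(234/0.142)·(1180·4.9²/2) = 0.04259·1648·1.417e+04 = 9.941e+05 Pa.
Head loss h_f = ΔP/(ρg) = 9.941e+05/(1180·9.81) = 85.9 m.

h_f ≈ 85.9 m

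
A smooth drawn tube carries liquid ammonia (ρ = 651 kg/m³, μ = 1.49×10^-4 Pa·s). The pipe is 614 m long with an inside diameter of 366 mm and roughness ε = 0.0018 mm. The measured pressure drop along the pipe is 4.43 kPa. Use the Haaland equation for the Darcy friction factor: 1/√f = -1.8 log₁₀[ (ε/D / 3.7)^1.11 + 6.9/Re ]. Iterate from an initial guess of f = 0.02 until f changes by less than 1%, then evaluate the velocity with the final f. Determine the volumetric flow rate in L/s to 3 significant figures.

Rearranging Darcy-Weisbach: V = √(2·ΔP·D/(f·L·ρ)). With ε/D = 1.8e-06/0.366 = 4.92e-06, iterate starting from f = 0.02:
  f = 0.02 → V = √(2·4430·0.366/(0.02·614·651)) = 0.6369 m/s; Re = ρVD/μ = 1.018e+06; f → 0.01164
  f = 0.01164 → V = 0.835 m/s; Re = 1.335e+06; f → 0.01115
  f = 0.01115 → V = 0.8531 m/s; Re = 1.364e+06; f → 0.01111
Converged (Δf/f < 1%). With the final f = 0.01111: V = √(2·4430·0.366/(0.01111·614·651)) = 0.8546 m/s.
Q = V·A = 0.8546·(π/4·0.366²) = 0.08991 m³/s = 89.9 L/s.

Q ≈ 89.9 L/s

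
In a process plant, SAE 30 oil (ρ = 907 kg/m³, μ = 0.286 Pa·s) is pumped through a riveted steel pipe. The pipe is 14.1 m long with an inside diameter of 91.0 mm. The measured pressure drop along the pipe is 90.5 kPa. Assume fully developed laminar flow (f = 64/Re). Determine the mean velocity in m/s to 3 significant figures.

V ≈ 5.81 m/s

For laminar flow, f = 64/Re with Re = ρVD/μ, so Darcy-Weisbach reduces to ΔP = 32μLV/D². Solving for V: V = ΔP·D²/(32μL) = 9.05e+04·(0.091)²/(32·0.286·14.1) = 5.808 m/s.
Check: Re = ρVD/μ = 907·5.808·0.091/0.286 = 1676 < 2300, so the laminar assumption holds.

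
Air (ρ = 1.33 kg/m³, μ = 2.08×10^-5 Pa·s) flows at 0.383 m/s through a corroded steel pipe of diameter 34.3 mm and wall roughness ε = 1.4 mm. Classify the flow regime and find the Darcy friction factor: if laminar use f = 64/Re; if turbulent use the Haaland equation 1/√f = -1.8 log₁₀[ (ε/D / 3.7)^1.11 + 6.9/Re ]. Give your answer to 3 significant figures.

f ≈ 0.0762

Re = ρVD/μ = 1.33·0.383·0.0343/2.08e-05 = 840.
Re < 2300 → laminar, so f = 64/Re = 0.07619 (roughness is irrelevant in laminar flow).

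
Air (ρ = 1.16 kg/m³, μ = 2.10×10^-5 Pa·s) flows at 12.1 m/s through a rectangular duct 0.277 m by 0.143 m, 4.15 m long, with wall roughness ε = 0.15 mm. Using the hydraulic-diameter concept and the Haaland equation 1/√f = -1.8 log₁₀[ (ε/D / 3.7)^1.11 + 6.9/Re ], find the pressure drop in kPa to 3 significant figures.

Hydraulic diameter D_h = 4A/P = 4·(0.277·0.143)/(2·(0.277+0.143)) = 0.1584/0.84 = 0.1886 m.
Re = ρVD_h/μ = 1.16·12.1·0.1886/2.1e-05 = 1.261e+05.
ε/D_h = 0.00015/0.1886 = 0.000795; Haaland gives 1/√f = -1.8 log₁₀[8.49e-05+5.47e-05] = 6.939, so f = 0.02077.
ΔP = f(L/D_h)(ρV²/2) = 0.02077·4.15/0.1886·84.92 = 38.8 Pa.
ΔP = 0.0388 kPa.

ΔP ≈ 0.0388 kPa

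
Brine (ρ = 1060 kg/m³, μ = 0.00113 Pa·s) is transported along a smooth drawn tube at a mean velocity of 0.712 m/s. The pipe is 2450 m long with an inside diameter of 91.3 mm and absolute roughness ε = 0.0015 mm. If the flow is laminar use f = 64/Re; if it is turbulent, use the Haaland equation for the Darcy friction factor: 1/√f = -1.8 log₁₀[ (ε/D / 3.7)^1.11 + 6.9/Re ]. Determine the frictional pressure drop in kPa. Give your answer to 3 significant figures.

ΔP ≈ 143 kPa

Reynolds number Re = ρVD/μ = 1060 · 0.712 · 0.0913 / 0.00113 = 6.098e+04.
Re > 4000 → turbulent. Relative roughness ε/D = 1.5e-06/0.0913 = 1.64e-05. Haaland: 1/√f = -1.8 log₁₀[(1.64e-05/3.7)^1.11 + 6.9/6.098e+04] = -1.8 log₁₀[1.14e-06 + 0.000113] = 7.096, so f = 0.01986.
Darcy-Weisbach: ΔP = f(L/D)(ρV²/2) = 0.01986·(2450/0.0913)·(1060·0.712²/2) = 0.01986·2.683e+04·268.7 = 1.432e+05 Pa.
ΔP = 1.432e+05 Pa = 143 kPa.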